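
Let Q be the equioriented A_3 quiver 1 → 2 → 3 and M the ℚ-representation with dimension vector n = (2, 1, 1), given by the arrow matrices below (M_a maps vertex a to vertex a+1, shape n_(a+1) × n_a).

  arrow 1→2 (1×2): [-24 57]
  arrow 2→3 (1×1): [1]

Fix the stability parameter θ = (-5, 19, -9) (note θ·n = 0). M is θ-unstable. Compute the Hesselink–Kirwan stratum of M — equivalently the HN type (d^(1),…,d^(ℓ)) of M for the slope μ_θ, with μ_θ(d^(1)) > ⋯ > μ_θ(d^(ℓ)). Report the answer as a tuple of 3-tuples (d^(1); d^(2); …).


Barcode: M ≅ I[1,1], I[1,3]. HN layers by μ_θ (2 steps, strictly decreasing):
  μ^(1)=5; μ^(2)=-5

((0, 1, 1); (2, 0, 0))


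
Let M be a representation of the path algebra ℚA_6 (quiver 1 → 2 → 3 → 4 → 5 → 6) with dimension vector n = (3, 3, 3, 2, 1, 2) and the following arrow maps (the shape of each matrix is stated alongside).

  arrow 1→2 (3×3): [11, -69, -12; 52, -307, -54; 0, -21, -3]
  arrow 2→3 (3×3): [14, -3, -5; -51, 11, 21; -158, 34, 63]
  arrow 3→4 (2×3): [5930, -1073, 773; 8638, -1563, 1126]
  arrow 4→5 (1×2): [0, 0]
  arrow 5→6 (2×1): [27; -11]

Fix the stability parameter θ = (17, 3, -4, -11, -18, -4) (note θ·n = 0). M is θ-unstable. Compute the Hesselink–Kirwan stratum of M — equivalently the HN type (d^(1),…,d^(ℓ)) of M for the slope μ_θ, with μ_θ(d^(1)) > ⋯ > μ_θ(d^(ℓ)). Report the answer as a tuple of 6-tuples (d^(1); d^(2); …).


Barcode: M ≅ I[1,3], I[1,4]^2, I[5,6], I[6,6]. HN layers by μ_θ (4 steps, strictly decreasing):
  μ^(1)=16/3; μ^(2)=5/4; μ^(3)=-4; μ^(4)=-18

((1, 1, 1, 0, 0, 0); (2, 2, 2, 2, 0, 0); (0, 0, 0, 0, 0, 2); (0, 0, 0, 0, 1, 0))


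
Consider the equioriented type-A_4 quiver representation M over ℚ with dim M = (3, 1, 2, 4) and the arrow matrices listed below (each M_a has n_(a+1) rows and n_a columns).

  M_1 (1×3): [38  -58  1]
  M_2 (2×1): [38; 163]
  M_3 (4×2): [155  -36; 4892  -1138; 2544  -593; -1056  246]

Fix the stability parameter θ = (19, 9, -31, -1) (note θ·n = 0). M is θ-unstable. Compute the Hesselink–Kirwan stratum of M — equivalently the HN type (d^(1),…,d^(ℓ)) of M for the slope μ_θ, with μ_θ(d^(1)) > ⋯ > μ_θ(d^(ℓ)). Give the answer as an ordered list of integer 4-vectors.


Via rank(M_{q-1}∘⋯∘M_p): M ≅ I[1,1]^2, I[1,4], I[3,4], I[4,4]^2.
μ_θ-semistable layers: μ^(1)=19; μ^(2)=-1; μ^(3)=-31

((2, 0, 0, 0); (1, 1, 1, 4); (0, 0, 1, 0))


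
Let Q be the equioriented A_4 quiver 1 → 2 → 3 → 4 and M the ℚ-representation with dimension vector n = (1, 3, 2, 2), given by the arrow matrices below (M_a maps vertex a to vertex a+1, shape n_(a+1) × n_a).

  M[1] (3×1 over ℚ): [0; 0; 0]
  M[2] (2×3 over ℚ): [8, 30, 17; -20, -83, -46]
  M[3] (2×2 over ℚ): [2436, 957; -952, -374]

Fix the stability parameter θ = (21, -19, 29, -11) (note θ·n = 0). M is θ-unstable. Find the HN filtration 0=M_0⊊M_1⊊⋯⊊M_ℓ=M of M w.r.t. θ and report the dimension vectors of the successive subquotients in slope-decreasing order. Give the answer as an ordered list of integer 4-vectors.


Interval decomposition of M: I[1,1], I[2,2], I[2,3], I[2,4], I[4,4].
HN type (ℓ=5): μ^(1)=29; μ^(2)=21; μ^(3)=9; μ^(4)=-11; μ^(5)=-19

((0, 0, 1, 0); (1, 0, 0, 0); (0, 0, 1, 1); (0, 0, 0, 1); (0, 3, 0, 0))


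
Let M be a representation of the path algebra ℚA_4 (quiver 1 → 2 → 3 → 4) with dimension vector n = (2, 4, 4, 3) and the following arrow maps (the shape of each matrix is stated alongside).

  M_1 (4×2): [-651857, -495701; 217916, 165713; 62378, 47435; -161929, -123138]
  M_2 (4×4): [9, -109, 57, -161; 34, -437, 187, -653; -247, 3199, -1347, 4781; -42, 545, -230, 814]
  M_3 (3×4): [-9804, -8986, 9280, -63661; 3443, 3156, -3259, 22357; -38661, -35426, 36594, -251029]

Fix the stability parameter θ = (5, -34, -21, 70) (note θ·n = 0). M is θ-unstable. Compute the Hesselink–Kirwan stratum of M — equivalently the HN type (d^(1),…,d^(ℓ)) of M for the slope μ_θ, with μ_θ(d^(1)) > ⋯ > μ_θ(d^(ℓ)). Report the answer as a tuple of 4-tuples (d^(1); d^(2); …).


Interval decomposition of M: I[1,4]^2, I[2,3], I[2,4].
HN type (ℓ=4): μ^(1)=70; μ^(2)=-50/3; μ^(3)=-21; μ^(4)=-34

((0, 0, 0, 3); (2, 2, 2, 0); (0, 0, 2, 0); (0, 2, 0, 0))


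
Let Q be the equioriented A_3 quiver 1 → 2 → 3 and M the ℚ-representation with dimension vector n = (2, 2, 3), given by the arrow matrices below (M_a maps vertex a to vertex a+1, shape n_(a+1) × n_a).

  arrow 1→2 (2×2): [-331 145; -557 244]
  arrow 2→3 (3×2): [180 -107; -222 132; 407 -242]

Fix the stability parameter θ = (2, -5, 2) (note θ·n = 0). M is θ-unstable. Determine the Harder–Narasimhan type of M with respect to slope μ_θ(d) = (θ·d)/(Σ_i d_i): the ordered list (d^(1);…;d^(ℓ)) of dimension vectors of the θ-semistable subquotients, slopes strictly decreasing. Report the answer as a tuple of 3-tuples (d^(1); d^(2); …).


Barcode: M ≅ I[1,3]^2, I[3,3]. HN layers by μ_θ (2 steps, strictly decreasing):
  μ^(1)=2; μ^(2)=-3/2

((0, 0, 3); (2, 2, 0))


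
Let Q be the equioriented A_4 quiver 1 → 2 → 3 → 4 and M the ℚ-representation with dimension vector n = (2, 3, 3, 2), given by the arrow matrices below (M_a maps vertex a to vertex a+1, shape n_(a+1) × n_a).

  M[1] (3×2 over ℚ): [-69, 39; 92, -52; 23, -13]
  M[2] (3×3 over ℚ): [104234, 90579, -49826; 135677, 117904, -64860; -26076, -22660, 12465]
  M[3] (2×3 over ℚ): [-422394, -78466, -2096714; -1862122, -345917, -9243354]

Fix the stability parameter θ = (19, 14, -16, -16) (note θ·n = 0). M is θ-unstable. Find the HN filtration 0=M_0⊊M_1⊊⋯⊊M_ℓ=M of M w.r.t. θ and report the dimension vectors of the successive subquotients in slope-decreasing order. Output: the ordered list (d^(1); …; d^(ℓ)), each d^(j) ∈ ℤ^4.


Interval decomposition of M: I[1,1], I[1,4], I[2,3], I[2,4].
HN type (ℓ=4): μ^(1)=19; μ^(2)=1/4; μ^(3)=-1; μ^(4)=-6

((1, 0, 0, 0); (1, 1, 1, 1); (0, 1, 1, 0); (0, 1, 1, 1))


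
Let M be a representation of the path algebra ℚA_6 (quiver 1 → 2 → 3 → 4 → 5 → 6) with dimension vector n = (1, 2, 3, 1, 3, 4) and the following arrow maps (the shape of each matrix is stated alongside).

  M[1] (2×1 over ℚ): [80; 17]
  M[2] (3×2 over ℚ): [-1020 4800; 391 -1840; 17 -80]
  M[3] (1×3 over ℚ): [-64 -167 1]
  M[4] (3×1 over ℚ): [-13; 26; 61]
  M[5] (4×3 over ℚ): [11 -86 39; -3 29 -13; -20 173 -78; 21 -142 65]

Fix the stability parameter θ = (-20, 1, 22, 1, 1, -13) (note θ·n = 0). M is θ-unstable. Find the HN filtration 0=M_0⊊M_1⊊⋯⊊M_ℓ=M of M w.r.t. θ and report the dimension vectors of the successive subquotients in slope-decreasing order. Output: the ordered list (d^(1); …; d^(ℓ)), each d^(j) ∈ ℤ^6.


Interval decomposition of M: I[1,2], I[2,3], I[3,3], I[3,5], I[5,6]^2, I[6,6]^2.
HN type (ℓ=6): μ^(1)=22; μ^(2)=8; μ^(3)=1; μ^(4)=-6; μ^(5)=-13; μ^(6)=-20

((0, 0, 2, 0, 0, 0); (0, 0, 1, 1, 1, 0); (0, 2, 0, 0, 0, 0); (0, 0, 0, 0, 2, 2); (0, 0, 0, 0, 0, 2); (1, 0, 0, 0, 0, 0))


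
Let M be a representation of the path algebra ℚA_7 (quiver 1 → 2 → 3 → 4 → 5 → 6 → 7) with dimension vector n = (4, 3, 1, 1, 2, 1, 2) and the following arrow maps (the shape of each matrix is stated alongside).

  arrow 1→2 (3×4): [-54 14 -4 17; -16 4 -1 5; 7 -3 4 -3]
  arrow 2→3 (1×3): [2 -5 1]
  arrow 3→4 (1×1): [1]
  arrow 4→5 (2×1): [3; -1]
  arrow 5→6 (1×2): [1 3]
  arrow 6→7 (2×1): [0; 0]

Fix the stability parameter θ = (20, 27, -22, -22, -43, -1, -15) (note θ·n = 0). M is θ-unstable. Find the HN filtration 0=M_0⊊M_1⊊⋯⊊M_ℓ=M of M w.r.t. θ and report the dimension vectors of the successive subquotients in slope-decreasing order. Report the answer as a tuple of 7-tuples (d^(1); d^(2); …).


Interval decomposition of M: I[1,1], I[1,2]^2, I[1,5], I[5,6], I[7,7]^2.
HN type (ℓ=6): μ^(1)=27; μ^(2)=20; μ^(3)=-1; μ^(4)=-8; μ^(5)=-15; μ^(6)=-43

((0, 2, 0, 0, 0, 0, 0); (3, 0, 0, 0, 0, 0, 0); (0, 0, 0, 0, 0, 1, 0); (1, 1, 1, 1, 1, 0, 0); (0, 0, 0, 0, 0, 0, 2); (0, 0, 0, 0, 1, 0, 0))


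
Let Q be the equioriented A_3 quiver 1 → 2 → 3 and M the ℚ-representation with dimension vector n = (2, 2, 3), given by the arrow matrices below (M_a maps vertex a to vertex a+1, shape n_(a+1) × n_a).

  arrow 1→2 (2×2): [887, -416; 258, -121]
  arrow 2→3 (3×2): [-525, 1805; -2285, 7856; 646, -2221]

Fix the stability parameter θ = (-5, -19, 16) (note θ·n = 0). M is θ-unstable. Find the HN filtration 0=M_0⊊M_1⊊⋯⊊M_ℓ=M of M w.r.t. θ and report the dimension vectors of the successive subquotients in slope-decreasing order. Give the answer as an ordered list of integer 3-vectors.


Barcode: M ≅ I[1,3]^2, I[3,3]. HN layers by μ_θ (2 steps, strictly decreasing):
  μ^(1)=16; μ^(2)=-12

((0, 0, 3); (2, 2, 0))


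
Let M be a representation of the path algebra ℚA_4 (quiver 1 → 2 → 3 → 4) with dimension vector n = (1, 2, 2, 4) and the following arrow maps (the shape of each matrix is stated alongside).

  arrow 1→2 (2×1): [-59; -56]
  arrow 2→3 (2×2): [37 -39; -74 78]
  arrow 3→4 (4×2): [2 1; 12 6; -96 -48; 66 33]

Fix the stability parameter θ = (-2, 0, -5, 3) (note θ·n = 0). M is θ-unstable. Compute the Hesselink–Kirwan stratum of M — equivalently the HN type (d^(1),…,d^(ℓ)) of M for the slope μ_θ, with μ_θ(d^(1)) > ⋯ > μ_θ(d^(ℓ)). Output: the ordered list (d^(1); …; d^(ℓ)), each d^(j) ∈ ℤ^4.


Via rank(M_{q-1}∘⋯∘M_p): M ≅ I[1,3], I[2,2], I[3,4], I[4,4]^3.
μ_θ-semistable layers: μ^(1)=3; μ^(2)=0; μ^(3)=-7/3; μ^(4)=-5

((0, 0, 0, 4); (0, 1, 0, 0); (1, 1, 1, 0); (0, 0, 1, 0))


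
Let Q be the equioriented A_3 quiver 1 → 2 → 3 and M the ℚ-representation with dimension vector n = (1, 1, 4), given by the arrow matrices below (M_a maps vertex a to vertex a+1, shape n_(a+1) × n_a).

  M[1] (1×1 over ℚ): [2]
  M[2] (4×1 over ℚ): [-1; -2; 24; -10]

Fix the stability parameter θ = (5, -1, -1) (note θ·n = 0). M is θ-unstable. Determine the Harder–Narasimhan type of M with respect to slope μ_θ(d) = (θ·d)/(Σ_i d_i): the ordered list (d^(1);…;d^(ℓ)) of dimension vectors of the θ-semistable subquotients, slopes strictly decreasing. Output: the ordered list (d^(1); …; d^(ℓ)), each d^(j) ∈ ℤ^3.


Via rank(M_{q-1}∘⋯∘M_p): M ≅ I[1,3], I[3,3]^3.
μ_θ-semistable layers: μ^(1)=1; μ^(2)=-1

((1, 1, 1); (0, 0, 3))


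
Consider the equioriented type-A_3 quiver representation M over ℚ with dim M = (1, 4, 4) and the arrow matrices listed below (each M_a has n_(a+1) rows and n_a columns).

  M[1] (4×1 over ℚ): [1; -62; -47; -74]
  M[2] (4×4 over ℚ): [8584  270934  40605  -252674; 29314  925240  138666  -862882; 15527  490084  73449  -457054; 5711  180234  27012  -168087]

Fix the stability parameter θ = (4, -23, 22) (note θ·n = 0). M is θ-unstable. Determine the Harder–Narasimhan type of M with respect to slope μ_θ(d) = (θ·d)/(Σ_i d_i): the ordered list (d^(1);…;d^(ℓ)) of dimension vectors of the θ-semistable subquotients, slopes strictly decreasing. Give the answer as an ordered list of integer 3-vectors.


Barcode: M ≅ I[1,3], I[2,2], I[2,3]^2, I[3,3]. HN layers by μ_θ (3 steps, strictly decreasing):
  μ^(1)=22; μ^(2)=-19/2; μ^(3)=-23

((0, 0, 4); (1, 1, 0); (0, 3, 0))


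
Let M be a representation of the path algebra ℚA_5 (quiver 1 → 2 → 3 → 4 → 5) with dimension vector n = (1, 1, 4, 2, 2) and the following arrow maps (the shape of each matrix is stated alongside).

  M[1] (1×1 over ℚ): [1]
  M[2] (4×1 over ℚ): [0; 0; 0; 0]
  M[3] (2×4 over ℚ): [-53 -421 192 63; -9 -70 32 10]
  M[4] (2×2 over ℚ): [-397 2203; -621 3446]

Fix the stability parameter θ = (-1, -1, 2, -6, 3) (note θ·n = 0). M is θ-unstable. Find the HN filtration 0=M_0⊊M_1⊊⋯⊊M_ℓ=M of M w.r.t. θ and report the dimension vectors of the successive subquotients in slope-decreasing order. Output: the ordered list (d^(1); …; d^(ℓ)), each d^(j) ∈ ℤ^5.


Barcode: M ≅ I[1,2], I[3,3]^2, I[3,5]^2. HN layers by μ_θ (4 steps, strictly decreasing):
  μ^(1)=3; μ^(2)=2; μ^(3)=-1; μ^(4)=-2

((0, 0, 0, 0, 2); (0, 0, 2, 0, 0); (1, 1, 0, 0, 0); (0, 0, 2, 2, 0))


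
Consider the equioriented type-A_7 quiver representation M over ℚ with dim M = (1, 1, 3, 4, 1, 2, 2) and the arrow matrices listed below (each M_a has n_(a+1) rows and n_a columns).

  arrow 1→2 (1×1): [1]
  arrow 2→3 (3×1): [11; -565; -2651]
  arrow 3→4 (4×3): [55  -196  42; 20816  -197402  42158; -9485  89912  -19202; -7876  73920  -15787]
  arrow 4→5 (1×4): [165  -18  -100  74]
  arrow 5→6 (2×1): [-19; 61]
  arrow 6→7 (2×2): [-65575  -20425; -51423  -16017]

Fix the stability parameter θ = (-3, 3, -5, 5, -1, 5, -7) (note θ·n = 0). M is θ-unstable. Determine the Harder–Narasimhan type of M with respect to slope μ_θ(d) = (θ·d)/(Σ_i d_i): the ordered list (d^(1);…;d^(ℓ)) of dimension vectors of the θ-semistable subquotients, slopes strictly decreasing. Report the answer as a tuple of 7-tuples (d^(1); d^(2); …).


Interval decomposition of M: I[1,6], I[3,4]^2, I[4,4], I[6,7], I[7,7].
HN type (ℓ=6): μ^(1)=5; μ^(2)=2; μ^(3)=-1; μ^(4)=-3; μ^(5)=-5; μ^(6)=-7

((0, 0, 0, 3, 0, 1, 0); (0, 0, 0, 1, 1, 0, 0); (0, 1, 1, 0, 0, 1, 1); (1, 0, 0, 0, 0, 0, 0); (0, 0, 2, 0, 0, 0, 0); (0, 0, 0, 0, 0, 0, 1))


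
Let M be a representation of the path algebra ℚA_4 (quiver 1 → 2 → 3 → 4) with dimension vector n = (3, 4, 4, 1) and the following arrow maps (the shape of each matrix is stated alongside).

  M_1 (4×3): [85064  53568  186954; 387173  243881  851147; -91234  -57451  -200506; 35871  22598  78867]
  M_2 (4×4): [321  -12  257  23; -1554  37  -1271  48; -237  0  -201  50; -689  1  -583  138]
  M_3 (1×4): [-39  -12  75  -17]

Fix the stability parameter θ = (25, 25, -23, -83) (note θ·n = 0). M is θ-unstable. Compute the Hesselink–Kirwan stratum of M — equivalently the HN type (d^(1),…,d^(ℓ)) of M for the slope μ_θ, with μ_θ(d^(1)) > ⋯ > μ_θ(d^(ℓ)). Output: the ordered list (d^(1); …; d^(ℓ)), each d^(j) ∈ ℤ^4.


Barcode: M ≅ I[1,3]^2, I[1,4], I[2,3]. HN layers by μ_θ (3 steps, strictly decreasing):
  μ^(1)=9; μ^(2)=1; μ^(3)=-14

((2, 2, 2, 0); (0, 1, 1, 0); (1, 1, 1, 1))


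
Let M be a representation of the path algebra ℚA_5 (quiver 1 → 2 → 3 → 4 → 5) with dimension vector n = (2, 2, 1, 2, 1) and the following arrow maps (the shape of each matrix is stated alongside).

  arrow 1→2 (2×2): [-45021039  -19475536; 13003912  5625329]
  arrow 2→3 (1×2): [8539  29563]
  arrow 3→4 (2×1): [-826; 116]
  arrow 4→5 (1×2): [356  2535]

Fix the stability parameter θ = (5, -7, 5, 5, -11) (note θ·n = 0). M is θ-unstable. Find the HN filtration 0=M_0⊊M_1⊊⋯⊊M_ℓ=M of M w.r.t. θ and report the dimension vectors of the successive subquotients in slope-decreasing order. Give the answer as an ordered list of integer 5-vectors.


Interval decomposition of M: I[1,2], I[1,5], I[4,4].
HN type (ℓ=3): μ^(1)=5; μ^(2)=-1/3; μ^(3)=-1

((0, 0, 0, 1, 0); (0, 0, 1, 1, 1); (2, 2, 0, 0, 0))


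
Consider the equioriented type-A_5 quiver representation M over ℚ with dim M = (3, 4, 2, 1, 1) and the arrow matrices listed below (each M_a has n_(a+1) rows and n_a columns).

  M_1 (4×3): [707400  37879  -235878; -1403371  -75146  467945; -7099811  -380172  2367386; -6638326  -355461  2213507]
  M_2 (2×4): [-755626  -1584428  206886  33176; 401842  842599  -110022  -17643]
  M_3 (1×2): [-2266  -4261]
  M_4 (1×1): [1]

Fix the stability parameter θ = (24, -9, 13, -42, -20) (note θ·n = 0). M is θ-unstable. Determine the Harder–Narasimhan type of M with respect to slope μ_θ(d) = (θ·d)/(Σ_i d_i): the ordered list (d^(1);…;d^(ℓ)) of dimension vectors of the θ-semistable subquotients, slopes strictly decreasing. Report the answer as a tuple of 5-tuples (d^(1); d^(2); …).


Barcode: M ≅ I[1,2]^2, I[1,5], I[2,3]. HN layers by μ_θ (4 steps, strictly decreasing):
  μ^(1)=13; μ^(2)=15/2; μ^(3)=-34/5; μ^(4)=-9

((0, 0, 1, 0, 0); (2, 2, 0, 0, 0); (1, 1, 1, 1, 1); (0, 1, 0, 0, 0))


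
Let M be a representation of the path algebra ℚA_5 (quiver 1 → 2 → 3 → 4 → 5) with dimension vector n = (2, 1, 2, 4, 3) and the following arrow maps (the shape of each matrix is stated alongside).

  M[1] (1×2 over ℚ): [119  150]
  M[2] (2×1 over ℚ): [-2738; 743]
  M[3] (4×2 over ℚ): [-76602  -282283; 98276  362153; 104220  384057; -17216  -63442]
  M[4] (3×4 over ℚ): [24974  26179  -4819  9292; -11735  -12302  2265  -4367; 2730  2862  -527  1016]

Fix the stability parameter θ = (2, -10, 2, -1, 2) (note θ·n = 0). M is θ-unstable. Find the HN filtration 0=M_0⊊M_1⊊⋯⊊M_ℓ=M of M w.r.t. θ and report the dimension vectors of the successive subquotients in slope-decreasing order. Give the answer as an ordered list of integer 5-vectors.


Interval decomposition of M: I[1,1], I[1,5], I[3,5], I[4,4], I[4,5].
HN type (ℓ=4): μ^(1)=2; μ^(2)=1/2; μ^(3)=-1; μ^(4)=-4

((1, 0, 0, 0, 3); (0, 0, 2, 2, 0); (0, 0, 0, 2, 0); (1, 1, 0, 0, 0))


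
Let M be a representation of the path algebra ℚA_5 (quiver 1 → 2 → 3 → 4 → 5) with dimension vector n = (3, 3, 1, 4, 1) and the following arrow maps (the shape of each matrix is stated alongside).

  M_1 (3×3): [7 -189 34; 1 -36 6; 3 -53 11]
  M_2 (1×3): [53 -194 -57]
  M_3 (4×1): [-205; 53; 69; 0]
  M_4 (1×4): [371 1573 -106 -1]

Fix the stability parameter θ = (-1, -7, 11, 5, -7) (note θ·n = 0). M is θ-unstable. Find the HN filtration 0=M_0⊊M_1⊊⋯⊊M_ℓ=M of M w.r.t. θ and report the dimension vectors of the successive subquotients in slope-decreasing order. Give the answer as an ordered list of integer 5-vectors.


Interval decomposition of M: I[1,2]^2, I[1,4], I[4,4]^2, I[4,5].
HN type (ℓ=4): μ^(1)=8; μ^(2)=5; μ^(3)=-1; μ^(4)=-4

((0, 0, 1, 1, 0); (0, 0, 0, 2, 0); (0, 0, 0, 1, 1); (3, 3, 0, 0, 0))


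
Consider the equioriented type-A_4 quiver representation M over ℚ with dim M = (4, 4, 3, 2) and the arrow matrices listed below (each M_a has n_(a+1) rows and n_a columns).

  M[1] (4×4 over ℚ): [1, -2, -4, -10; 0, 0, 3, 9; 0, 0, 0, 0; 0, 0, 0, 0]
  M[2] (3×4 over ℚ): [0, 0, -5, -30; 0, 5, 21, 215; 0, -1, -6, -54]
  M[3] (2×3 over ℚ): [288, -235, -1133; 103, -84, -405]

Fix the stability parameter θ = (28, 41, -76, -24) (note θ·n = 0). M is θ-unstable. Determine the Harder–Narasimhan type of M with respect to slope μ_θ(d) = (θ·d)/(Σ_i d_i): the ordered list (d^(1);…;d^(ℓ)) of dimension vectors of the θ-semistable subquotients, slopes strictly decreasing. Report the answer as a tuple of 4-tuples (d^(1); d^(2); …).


Barcode: M ≅ I[1,1]^2, I[1,2], I[1,4], I[2,3], I[2,4]. HN layers by μ_θ (5 steps, strictly decreasing):
  μ^(1)=41; μ^(2)=28; μ^(3)=-31/4; μ^(4)=-35/2; μ^(5)=-59/3

((0, 1, 0, 0); (3, 0, 0, 0); (1, 1, 1, 1); (0, 1, 1, 0); (0, 1, 1, 1))


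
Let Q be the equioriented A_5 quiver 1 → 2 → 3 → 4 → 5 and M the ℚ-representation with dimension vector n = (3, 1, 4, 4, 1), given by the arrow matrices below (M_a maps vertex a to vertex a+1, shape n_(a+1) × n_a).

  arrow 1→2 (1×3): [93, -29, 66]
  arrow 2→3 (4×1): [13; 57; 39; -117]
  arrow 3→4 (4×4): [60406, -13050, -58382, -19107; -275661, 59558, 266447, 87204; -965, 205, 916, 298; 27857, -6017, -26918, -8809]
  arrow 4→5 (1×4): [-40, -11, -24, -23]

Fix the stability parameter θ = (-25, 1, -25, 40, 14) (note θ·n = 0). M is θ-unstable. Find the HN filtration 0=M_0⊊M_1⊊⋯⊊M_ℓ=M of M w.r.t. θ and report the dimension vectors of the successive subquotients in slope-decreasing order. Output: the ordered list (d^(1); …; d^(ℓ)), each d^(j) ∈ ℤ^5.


Barcode: M ≅ I[1,1]^2, I[1,5], I[3,3], I[3,4]^2, I[4,4]. HN layers by μ_θ (4 steps, strictly decreasing):
  μ^(1)=40; μ^(2)=27; μ^(3)=-12; μ^(4)=-25

((0, 0, 0, 3, 0); (0, 0, 0, 1, 1); (0, 1, 1, 0, 0); (3, 0, 3, 0, 0))


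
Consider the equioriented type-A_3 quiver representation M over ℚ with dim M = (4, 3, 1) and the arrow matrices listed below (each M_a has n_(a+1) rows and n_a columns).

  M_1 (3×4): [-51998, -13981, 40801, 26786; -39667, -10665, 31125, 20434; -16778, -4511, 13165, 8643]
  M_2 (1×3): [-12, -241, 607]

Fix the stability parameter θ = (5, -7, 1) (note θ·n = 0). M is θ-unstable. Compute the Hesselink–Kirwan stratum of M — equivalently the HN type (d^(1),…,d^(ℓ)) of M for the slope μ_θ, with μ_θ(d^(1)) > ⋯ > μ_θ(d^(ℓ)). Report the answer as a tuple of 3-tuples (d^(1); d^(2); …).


Via rank(M_{q-1}∘⋯∘M_p): M ≅ I[1,1], I[1,2]^2, I[1,3].
μ_θ-semistable layers: μ^(1)=5; μ^(2)=1; μ^(3)=-1

((1, 0, 0); (0, 0, 1); (3, 3, 0))


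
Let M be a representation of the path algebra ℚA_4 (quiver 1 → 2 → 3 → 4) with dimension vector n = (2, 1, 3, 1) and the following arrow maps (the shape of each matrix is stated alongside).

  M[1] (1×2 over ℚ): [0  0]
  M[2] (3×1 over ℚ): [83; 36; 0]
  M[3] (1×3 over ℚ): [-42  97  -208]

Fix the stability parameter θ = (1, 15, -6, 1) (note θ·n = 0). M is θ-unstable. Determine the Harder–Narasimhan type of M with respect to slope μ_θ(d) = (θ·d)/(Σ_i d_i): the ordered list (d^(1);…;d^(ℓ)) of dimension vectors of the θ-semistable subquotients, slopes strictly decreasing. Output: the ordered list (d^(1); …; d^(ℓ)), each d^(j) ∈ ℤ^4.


Interval decomposition of M: I[1,1]^2, I[2,4], I[3,3]^2.
HN type (ℓ=3): μ^(1)=10/3; μ^(2)=1; μ^(3)=-6

((0, 1, 1, 1); (2, 0, 0, 0); (0, 0, 2, 0))


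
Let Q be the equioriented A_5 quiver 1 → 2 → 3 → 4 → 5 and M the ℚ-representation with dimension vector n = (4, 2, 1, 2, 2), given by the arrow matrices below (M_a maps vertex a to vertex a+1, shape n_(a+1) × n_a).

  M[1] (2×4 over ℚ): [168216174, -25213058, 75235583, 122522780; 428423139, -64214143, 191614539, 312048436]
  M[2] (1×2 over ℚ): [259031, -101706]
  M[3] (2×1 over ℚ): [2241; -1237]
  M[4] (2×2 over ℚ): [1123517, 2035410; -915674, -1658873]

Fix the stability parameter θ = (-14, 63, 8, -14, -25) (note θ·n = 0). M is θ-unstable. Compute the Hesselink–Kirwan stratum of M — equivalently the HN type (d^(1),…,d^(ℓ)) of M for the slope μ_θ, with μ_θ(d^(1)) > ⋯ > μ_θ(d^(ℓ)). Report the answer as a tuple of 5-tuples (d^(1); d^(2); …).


Barcode: M ≅ I[1,1]^2, I[1,2], I[1,5], I[4,5]. HN layers by μ_θ (4 steps, strictly decreasing):
  μ^(1)=63; μ^(2)=8; μ^(3)=-14; μ^(4)=-39/2

((0, 1, 0, 0, 0); (0, 1, 1, 1, 1); (4, 0, 0, 0, 0); (0, 0, 0, 1, 1))


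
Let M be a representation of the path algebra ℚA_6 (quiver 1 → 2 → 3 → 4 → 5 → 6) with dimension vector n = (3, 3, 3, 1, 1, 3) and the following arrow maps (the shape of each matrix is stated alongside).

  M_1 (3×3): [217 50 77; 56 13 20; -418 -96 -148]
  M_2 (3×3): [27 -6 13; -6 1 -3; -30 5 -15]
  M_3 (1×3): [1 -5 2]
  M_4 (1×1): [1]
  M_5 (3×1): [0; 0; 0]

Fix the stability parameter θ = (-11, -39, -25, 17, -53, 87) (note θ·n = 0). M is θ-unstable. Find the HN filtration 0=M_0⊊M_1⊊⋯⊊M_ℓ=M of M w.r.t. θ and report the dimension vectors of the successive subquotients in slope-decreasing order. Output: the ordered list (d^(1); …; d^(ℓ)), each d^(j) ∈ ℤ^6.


Via rank(M_{q-1}∘⋯∘M_p): M ≅ I[1,2], I[1,3], I[1,5], I[3,3], I[6,6]^3.
μ_θ-semistable layers: μ^(1)=87; μ^(2)=-18; μ^(3)=-25

((0, 0, 0, 0, 0, 3); (0, 0, 0, 1, 1, 0); (3, 3, 3, 0, 0, 0))


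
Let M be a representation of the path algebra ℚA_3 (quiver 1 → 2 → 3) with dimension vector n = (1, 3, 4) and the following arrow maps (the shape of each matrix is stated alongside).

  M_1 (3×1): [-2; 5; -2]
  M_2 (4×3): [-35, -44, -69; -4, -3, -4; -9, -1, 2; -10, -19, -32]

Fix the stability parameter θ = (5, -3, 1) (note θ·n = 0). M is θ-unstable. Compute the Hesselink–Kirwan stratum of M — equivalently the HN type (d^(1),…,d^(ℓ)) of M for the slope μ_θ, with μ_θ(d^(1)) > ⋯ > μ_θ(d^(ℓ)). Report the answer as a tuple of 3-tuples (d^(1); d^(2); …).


Interval decomposition of M: I[1,3], I[2,3]^2, I[3,3].
HN type (ℓ=2): μ^(1)=1; μ^(2)=-3

((1, 1, 4); (0, 2, 0))


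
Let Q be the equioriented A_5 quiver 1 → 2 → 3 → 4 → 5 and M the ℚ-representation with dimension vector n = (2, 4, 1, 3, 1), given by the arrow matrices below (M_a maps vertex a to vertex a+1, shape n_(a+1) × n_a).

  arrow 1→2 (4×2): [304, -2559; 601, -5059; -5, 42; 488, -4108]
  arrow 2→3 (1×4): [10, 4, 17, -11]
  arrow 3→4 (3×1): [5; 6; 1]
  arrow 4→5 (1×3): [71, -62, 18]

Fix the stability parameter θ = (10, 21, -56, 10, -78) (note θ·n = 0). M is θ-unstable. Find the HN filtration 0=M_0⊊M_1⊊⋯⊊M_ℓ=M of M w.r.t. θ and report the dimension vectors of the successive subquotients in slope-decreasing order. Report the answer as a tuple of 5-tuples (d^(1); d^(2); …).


Interval decomposition of M: I[1,2], I[1,5], I[2,2]^2, I[4,4]^2.
HN type (ℓ=3): μ^(1)=21; μ^(2)=10; μ^(3)=-93/5

((0, 3, 0, 0, 0); (1, 0, 0, 2, 0); (1, 1, 1, 1, 1))


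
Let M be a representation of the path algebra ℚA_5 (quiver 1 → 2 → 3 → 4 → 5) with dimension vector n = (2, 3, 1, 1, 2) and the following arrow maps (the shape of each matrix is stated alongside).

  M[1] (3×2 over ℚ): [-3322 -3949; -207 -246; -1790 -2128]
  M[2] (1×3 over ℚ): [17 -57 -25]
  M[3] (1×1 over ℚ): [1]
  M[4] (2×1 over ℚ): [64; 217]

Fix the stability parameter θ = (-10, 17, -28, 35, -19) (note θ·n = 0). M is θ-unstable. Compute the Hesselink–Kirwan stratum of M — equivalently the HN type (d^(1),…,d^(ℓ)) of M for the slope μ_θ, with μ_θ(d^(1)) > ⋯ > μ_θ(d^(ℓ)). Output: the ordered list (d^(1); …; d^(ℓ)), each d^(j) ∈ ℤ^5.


Via rank(M_{q-1}∘⋯∘M_p): M ≅ I[1,2], I[1,5], I[2,2], I[5,5].
μ_θ-semistable layers: μ^(1)=17; μ^(2)=8; μ^(3)=-11/2; μ^(4)=-10; μ^(5)=-19

((0, 2, 0, 0, 0); (0, 0, 0, 1, 1); (0, 1, 1, 0, 0); (2, 0, 0, 0, 0); (0, 0, 0, 0, 1))


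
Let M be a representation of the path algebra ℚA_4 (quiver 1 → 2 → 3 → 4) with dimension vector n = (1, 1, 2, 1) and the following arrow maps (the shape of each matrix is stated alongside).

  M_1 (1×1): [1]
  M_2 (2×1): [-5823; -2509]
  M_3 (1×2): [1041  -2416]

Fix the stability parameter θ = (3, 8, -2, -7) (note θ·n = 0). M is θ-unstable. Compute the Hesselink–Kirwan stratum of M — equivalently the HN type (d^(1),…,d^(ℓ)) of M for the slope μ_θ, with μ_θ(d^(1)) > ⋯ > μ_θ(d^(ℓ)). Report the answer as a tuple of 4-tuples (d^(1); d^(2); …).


Via rank(M_{q-1}∘⋯∘M_p): M ≅ I[1,4], I[3,3].
μ_θ-semistable layers: μ^(1)=1/2; μ^(2)=-2

((1, 1, 1, 1); (0, 0, 1, 0))


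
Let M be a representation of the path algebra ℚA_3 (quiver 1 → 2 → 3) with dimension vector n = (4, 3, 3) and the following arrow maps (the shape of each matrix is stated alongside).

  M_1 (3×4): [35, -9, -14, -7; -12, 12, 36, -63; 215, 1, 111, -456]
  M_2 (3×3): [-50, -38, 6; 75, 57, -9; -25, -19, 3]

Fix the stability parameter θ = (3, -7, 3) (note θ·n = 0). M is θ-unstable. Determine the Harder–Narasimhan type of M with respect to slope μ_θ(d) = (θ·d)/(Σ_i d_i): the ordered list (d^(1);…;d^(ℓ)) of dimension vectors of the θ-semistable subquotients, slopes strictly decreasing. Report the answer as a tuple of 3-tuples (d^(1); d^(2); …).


Via rank(M_{q-1}∘⋯∘M_p): M ≅ I[1,1], I[1,2]^2, I[1,3], I[3,3]^2.
μ_θ-semistable layers: μ^(1)=3; μ^(2)=-2

((1, 0, 3); (3, 3, 0))


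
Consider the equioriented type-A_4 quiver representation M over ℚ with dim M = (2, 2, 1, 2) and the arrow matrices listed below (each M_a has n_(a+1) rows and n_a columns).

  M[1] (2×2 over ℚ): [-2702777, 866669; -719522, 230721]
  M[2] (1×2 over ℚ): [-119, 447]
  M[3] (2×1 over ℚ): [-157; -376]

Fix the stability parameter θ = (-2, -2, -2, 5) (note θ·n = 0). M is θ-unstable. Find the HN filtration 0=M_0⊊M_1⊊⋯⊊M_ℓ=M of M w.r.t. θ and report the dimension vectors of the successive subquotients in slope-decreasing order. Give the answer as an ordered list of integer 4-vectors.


Barcode: M ≅ I[1,2], I[1,4], I[4,4]. HN layers by μ_θ (2 steps, strictly decreasing):
  μ^(1)=5; μ^(2)=-2

((0, 0, 0, 2); (2, 2, 1, 0))


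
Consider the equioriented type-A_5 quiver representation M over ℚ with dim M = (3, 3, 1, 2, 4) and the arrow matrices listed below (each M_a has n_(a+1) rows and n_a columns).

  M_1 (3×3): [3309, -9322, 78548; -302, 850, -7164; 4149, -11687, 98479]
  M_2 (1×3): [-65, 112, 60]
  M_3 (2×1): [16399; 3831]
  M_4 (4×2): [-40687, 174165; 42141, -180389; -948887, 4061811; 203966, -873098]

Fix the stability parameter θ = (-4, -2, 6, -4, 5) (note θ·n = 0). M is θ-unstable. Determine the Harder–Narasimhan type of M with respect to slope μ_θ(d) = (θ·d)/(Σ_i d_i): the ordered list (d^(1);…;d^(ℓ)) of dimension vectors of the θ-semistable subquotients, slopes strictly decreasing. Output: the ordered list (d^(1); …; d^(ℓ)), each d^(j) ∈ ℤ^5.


Barcode: M ≅ I[1,2]^2, I[1,5], I[4,5], I[5,5]^2. HN layers by μ_θ (4 steps, strictly decreasing):
  μ^(1)=5; μ^(2)=1; μ^(3)=-2; μ^(4)=-4

((0, 0, 0, 0, 4); (0, 0, 1, 1, 0); (0, 3, 0, 0, 0); (3, 0, 0, 1, 0))


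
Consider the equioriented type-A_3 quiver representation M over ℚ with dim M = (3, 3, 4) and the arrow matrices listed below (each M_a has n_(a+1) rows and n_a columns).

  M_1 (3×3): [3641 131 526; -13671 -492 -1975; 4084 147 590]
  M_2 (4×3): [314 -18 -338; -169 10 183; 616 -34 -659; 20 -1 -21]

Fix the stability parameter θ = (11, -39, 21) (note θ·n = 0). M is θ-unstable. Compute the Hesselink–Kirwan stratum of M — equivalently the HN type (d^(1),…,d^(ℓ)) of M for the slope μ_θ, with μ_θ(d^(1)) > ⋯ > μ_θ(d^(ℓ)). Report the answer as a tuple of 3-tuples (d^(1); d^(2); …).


Via rank(M_{q-1}∘⋯∘M_p): M ≅ I[1,3]^3, I[3,3].
μ_θ-semistable layers: μ^(1)=21; μ^(2)=-14

((0, 0, 4); (3, 3, 0))


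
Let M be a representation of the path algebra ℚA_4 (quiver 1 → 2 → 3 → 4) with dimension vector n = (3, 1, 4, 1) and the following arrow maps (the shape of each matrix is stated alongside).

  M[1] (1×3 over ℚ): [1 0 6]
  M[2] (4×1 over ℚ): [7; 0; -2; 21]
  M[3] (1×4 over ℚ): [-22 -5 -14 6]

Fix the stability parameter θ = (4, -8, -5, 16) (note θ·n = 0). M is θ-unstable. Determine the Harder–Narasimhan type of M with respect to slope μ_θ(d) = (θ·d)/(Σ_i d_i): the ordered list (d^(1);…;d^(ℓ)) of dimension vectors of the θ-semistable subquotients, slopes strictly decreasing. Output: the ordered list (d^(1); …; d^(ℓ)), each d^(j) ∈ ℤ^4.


Interval decomposition of M: I[1,1]^2, I[1,3], I[3,3]^2, I[3,4].
HN type (ℓ=4): μ^(1)=16; μ^(2)=4; μ^(3)=-3; μ^(4)=-5

((0, 0, 0, 1); (2, 0, 0, 0); (1, 1, 1, 0); (0, 0, 3, 0))


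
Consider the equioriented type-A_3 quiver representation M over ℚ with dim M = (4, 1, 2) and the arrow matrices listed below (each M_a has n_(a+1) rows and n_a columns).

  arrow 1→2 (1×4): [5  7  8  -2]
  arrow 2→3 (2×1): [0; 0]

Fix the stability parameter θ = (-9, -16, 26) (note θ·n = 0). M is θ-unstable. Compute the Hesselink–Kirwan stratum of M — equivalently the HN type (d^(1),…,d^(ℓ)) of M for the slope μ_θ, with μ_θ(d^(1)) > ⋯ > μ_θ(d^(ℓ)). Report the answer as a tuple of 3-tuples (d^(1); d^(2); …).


Barcode: M ≅ I[1,1]^3, I[1,2], I[3,3]^2. HN layers by μ_θ (3 steps, strictly decreasing):
  μ^(1)=26; μ^(2)=-9; μ^(3)=-25/2

((0, 0, 2); (3, 0, 0); (1, 1, 0))


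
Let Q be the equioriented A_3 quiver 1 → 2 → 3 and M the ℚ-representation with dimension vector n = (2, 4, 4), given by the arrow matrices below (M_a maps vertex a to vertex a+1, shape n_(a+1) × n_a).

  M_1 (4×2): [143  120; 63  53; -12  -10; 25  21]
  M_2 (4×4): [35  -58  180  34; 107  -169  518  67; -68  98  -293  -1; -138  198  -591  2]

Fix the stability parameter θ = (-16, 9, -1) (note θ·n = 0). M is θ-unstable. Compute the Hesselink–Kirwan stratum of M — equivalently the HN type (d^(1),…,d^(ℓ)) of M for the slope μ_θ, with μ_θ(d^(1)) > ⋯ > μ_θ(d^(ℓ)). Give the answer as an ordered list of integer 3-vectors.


Via rank(M_{q-1}∘⋯∘M_p): M ≅ I[1,3]^2, I[2,3]^2.
μ_θ-semistable layers: μ^(1)=4; μ^(2)=-16

((0, 4, 4); (2, 0, 0))


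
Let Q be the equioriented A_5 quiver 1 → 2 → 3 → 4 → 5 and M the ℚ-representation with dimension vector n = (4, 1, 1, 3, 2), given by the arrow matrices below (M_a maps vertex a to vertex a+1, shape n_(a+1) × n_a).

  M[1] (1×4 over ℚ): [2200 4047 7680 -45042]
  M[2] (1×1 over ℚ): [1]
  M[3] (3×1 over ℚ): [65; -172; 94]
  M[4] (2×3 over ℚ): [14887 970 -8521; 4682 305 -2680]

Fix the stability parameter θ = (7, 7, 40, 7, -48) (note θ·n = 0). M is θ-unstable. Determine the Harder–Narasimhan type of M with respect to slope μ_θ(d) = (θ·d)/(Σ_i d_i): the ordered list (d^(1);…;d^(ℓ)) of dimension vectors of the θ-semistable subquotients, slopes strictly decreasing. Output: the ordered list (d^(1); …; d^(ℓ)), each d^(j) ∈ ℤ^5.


Barcode: M ≅ I[1,1]^3, I[1,5], I[4,4], I[4,5]. HN layers by μ_θ (3 steps, strictly decreasing):
  μ^(1)=7; μ^(2)=13/5; μ^(3)=-41/2

((3, 0, 0, 1, 0); (1, 1, 1, 1, 1); (0, 0, 0, 1, 1))


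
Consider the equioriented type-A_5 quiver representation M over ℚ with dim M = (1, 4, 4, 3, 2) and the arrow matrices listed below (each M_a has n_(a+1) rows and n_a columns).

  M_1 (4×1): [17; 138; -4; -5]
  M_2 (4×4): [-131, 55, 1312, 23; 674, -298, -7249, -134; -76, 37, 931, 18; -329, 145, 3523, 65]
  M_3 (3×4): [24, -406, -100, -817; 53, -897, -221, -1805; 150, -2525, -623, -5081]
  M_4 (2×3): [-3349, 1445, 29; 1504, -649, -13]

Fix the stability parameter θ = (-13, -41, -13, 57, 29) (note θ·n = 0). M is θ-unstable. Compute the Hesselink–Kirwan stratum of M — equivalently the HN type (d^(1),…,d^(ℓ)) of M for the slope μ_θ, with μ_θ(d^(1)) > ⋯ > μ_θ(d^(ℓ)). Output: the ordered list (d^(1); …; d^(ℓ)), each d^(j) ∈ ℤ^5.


Via rank(M_{q-1}∘⋯∘M_p): M ≅ I[1,2], I[2,4], I[2,5]^2, I[3,3].
μ_θ-semistable layers: μ^(1)=57; μ^(2)=43; μ^(3)=-13; μ^(4)=-27; μ^(5)=-41

((0, 0, 0, 1, 0); (0, 0, 0, 2, 2); (0, 0, 4, 0, 0); (1, 1, 0, 0, 0); (0, 3, 0, 0, 0))


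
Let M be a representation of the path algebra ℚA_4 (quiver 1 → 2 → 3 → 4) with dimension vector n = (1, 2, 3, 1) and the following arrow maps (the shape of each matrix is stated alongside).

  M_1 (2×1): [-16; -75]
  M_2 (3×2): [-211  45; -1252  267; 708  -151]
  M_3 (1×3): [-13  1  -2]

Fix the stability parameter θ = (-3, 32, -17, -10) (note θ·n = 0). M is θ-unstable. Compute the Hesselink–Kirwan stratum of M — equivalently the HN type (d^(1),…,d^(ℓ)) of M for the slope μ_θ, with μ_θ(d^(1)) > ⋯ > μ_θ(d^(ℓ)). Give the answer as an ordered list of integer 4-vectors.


Barcode: M ≅ I[1,3], I[2,4], I[3,3]. HN layers by μ_θ (4 steps, strictly decreasing):
  μ^(1)=15/2; μ^(2)=5/3; μ^(3)=-3; μ^(4)=-17

((0, 1, 1, 0); (0, 1, 1, 1); (1, 0, 0, 0); (0, 0, 1, 0))


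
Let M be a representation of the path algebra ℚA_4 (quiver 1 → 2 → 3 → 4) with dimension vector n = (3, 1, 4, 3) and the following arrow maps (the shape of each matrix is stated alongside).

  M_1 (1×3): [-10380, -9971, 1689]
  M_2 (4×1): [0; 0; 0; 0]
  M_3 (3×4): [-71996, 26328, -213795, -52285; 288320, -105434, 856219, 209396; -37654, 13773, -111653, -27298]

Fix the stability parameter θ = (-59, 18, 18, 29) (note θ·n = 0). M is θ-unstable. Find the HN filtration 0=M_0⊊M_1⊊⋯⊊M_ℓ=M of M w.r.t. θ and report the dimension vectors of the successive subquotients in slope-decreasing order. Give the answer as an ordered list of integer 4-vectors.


Barcode: M ≅ I[1,1]^2, I[1,2], I[3,3], I[3,4]^3. HN layers by μ_θ (3 steps, strictly decreasing):
  μ^(1)=29; μ^(2)=18; μ^(3)=-59

((0, 0, 0, 3); (0, 1, 4, 0); (3, 0, 0, 0))


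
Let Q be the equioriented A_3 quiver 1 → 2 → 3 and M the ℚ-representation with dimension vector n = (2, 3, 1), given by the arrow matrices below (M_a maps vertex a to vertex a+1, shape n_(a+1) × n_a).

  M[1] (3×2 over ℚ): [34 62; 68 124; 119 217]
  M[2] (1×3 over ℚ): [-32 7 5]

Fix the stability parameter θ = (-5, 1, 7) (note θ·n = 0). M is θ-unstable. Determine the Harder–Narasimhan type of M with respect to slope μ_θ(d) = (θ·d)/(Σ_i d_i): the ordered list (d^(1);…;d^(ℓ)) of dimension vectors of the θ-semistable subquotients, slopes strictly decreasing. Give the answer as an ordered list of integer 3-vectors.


Interval decomposition of M: I[1,1], I[1,3], I[2,2]^2.
HN type (ℓ=3): μ^(1)=7; μ^(2)=1; μ^(3)=-5

((0, 0, 1); (0, 3, 0); (2, 0, 0))


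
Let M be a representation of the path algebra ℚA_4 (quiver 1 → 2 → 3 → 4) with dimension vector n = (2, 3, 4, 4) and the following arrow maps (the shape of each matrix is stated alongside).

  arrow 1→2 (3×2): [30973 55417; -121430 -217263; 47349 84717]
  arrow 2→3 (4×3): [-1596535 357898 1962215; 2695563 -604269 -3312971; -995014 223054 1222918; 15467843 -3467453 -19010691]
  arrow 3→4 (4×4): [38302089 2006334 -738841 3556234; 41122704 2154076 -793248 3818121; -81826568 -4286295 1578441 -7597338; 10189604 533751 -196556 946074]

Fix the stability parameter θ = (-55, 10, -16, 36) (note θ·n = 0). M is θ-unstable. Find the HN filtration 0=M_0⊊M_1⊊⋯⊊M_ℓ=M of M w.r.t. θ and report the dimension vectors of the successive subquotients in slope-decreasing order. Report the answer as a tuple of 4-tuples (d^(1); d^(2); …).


Barcode: M ≅ I[1,2], I[1,4], I[2,4], I[3,4]^2. HN layers by μ_θ (5 steps, strictly decreasing):
  μ^(1)=36; μ^(2)=10; μ^(3)=-3; μ^(4)=-16; μ^(5)=-55

((0, 0, 0, 4); (0, 1, 0, 0); (0, 2, 2, 0); (0, 0, 2, 0); (2, 0, 0, 0))


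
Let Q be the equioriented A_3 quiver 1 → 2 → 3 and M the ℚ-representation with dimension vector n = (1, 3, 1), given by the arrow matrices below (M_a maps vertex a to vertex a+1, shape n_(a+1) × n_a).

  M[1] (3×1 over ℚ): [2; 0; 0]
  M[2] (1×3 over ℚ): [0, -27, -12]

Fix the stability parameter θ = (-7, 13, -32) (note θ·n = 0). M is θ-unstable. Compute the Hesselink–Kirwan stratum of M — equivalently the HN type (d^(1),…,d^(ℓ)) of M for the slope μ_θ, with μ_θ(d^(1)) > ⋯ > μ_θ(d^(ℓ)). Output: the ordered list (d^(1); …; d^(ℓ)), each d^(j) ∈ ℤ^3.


Interval decomposition of M: I[1,2], I[2,2], I[2,3].
HN type (ℓ=3): μ^(1)=13; μ^(2)=-7; μ^(3)=-19/2

((0, 2, 0); (1, 0, 0); (0, 1, 1))


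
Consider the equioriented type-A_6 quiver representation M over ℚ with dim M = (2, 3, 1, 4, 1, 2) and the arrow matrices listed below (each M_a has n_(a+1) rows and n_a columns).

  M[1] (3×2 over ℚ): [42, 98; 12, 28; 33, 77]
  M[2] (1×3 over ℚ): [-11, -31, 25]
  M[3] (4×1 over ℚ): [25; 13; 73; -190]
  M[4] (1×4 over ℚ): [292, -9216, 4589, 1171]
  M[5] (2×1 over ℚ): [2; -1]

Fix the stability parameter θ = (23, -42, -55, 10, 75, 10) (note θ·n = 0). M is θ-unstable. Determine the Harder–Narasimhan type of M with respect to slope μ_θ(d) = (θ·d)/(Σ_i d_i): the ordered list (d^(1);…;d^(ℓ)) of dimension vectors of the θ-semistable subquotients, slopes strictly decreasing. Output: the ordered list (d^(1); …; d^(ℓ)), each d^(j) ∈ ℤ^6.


Barcode: M ≅ I[1,1], I[1,6], I[2,2]^2, I[4,4]^3, I[6,6]. HN layers by μ_θ (5 steps, strictly decreasing):
  μ^(1)=85/2; μ^(2)=23; μ^(3)=10; μ^(4)=-74/3; μ^(5)=-42

((0, 0, 0, 0, 1, 1); (1, 0, 0, 0, 0, 0); (0, 0, 0, 4, 0, 1); (1, 1, 1, 0, 0, 0); (0, 2, 0, 0, 0, 0))


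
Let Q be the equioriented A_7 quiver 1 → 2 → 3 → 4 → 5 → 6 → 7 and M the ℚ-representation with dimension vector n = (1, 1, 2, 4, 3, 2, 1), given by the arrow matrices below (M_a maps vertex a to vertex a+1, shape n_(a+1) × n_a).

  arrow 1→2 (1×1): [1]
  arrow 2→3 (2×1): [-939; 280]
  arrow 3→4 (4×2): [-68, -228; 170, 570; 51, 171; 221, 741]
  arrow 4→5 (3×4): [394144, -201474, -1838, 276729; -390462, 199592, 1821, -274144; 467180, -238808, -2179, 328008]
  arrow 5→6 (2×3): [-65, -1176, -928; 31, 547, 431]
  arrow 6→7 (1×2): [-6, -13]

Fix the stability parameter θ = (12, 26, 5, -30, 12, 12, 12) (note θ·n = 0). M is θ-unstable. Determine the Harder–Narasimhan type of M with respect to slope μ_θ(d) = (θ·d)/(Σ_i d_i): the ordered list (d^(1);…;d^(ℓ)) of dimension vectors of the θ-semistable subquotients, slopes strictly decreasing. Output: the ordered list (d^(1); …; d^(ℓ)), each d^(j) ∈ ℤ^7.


Barcode: M ≅ I[1,7], I[3,3], I[4,4], I[4,5], I[4,6]. HN layers by μ_θ (4 steps, strictly decreasing):
  μ^(1)=12; μ^(2)=5; μ^(3)=13/4; μ^(4)=-30

((0, 0, 0, 0, 3, 2, 1); (0, 0, 1, 0, 0, 0, 0); (1, 1, 1, 1, 0, 0, 0); (0, 0, 0, 3, 0, 0, 0))
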